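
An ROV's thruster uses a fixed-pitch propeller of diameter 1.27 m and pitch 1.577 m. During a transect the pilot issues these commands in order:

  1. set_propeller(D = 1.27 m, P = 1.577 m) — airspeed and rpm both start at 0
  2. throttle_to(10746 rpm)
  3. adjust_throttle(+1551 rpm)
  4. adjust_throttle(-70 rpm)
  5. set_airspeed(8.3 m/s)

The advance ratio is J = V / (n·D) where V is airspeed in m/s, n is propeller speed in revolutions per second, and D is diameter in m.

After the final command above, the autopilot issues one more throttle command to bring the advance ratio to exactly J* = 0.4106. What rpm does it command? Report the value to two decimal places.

set_propeller: D = 1.27 m, P = 1.577 m (p = P/D = 1.241732); state ← (V=0, rpm=0)
throttle_to(10746): rpm ← 10746
adjust_throttle(+1551): rpm ← 10746 +1551 = 12297
adjust_throttle(-70): rpm ← 12297 -70 = 12227
set_airspeed(8.3): V ← 8.3 m/s
final state: V = 8.3 m/s, rpm = 12227 → n = rpm/60 = 203.783333 rev/s
target J* = 0.4106; solve J* = V/(n·D) for n: n = V/(J*·D) = 8.3/(0.4106 × 1.27) = 15.916788 rev/s
rpm = 60·n = 955.007268

rpm = 955.01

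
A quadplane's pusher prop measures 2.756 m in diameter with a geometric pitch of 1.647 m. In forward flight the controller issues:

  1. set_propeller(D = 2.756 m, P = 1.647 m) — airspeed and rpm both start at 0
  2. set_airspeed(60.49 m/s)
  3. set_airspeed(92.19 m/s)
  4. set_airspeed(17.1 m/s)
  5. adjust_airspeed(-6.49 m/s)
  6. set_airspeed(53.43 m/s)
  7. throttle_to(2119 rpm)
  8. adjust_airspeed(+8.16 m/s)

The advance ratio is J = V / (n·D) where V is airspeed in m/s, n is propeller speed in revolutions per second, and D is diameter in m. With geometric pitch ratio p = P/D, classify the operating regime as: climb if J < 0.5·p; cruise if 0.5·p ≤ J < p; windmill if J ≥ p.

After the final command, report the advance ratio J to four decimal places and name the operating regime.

J = 0.6328, regime = windmill

set_propeller: D = 2.756 m, P = 1.647 m (p = P/D = 0.597605); state ← (V=0, rpm=0)
set_airspeed(60.49): V ← 60.49 m/s
set_airspeed(92.19): V ← 92.19 m/s
set_airspeed(17.1): V ← 17.1 m/s
adjust_airspeed(-6.49): V ← 17.1 -6.49 = 10.61 m/s
set_airspeed(53.43): V ← 53.43 m/s
throttle_to(2119): rpm ← 2119
adjust_airspeed(+8.16): V ← 53.43 +8.16 = 61.59 m/s
final state: V = 61.59 m/s, rpm = 2119 → n = rpm/60 = 35.316667 rev/s
J = V / (n·D) = 61.59 / (35.316667 × 2.756) = 0.632778
regime bands: climb J<0.2988 | cruise [0.2988, 0.5976) | windmill J≥0.5976
J = 0.6328 → windmill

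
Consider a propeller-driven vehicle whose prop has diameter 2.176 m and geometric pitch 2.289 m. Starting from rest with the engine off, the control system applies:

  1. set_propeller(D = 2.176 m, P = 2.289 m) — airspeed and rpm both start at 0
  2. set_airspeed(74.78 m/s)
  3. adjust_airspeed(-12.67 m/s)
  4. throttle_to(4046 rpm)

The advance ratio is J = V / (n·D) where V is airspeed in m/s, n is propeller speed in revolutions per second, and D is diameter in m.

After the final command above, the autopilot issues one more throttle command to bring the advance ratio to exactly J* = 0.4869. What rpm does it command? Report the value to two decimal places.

rpm = 3517.34

set_propeller: D = 2.176 m, P = 2.289 m (p = P/D = 1.051930); state ← (V=0, rpm=0)
set_airspeed(74.78): V ← 74.78 m/s
adjust_airspeed(-12.67): V ← 74.78 -12.67 = 62.11 m/s
throttle_to(4046): rpm ← 4046
final state: V = 62.11 m/s, rpm = 4046 → n = rpm/60 = 67.433333 rev/s
target J* = 0.4869; solve J* = V/(n·D) for n: n = V/(J*·D) = 62.11/(0.4869 × 2.176) = 58.622301 rev/s
rpm = 60·n = 3517.338081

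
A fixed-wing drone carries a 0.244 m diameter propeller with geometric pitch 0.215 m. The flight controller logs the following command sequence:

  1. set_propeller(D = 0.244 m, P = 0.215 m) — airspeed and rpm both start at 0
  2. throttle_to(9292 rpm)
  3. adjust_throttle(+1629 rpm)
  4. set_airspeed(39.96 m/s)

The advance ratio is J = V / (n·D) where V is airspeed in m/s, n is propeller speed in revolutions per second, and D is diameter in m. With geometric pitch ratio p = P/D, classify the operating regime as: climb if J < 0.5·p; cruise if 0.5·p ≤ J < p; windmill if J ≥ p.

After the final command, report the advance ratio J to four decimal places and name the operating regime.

set_propeller: D = 0.244 m, P = 0.215 m (p = P/D = 0.881148); state ← (V=0, rpm=0)
throttle_to(9292): rpm ← 9292
adjust_throttle(+1629): rpm ← 9292 +1629 = 10921
set_airspeed(39.96): V ← 39.96 m/s
final state: V = 39.96 m/s, rpm = 10921 → n = rpm/60 = 182.016667 rev/s
J = V / (n·D) = 39.96 / (182.016667 × 0.244) = 0.899755
regime bands: climb J<0.4406 | cruise [0.4406, 0.8811) | windmill J≥0.8811
J = 0.8998 → windmill

J = 0.8998, regime = windmill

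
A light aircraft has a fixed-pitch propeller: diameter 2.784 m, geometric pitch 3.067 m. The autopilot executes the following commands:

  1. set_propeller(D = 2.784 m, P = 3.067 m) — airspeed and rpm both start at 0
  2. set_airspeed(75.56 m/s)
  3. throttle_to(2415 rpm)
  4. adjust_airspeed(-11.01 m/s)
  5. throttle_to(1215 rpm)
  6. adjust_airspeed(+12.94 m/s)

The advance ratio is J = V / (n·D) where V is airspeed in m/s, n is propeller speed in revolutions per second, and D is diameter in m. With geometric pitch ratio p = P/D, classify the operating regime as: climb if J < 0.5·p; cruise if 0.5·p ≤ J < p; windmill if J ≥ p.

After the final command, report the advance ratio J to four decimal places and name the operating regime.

J = 1.3745, regime = windmill

set_propeller: D = 2.784 m, P = 3.067 m (p = P/D = 1.101652); state ← (V=0, rpm=0)
set_airspeed(75.56): V ← 75.56 m/s
throttle_to(2415): rpm ← 2415
adjust_airspeed(-11.01): V ← 75.56 -11.01 = 64.55 m/s
throttle_to(1215): rpm ← 1215
adjust_airspeed(+12.94): V ← 64.55 +12.94 = 77.49 m/s
final state: V = 77.49 m/s, rpm = 1215 → n = rpm/60 = 20.250000 rev/s
J = V / (n·D) = 77.49 / (20.250000 × 2.784) = 1.374521
regime bands: climb J<0.5508 | cruise [0.5508, 1.1017) | windmill J≥1.1017
J = 1.3745 → windmill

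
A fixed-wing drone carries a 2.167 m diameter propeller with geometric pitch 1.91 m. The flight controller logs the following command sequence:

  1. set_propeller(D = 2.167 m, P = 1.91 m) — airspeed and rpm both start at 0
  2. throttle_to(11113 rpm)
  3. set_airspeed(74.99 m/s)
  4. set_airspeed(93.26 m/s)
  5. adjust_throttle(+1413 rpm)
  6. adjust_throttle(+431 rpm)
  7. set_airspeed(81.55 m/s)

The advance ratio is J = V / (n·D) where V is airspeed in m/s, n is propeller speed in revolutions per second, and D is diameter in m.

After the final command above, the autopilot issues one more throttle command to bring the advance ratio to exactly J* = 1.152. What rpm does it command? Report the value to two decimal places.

set_propeller: D = 2.167 m, P = 1.91 m (p = P/D = 0.881403); state ← (V=0, rpm=0)
throttle_to(11113): rpm ← 11113
set_airspeed(74.99): V ← 74.99 m/s
set_airspeed(93.26): V ← 93.26 m/s
adjust_throttle(+1413): rpm ← 11113 +1413 = 12526
adjust_throttle(+431): rpm ← 12526 +431 = 12957
set_airspeed(81.55): V ← 81.55 m/s
final state: V = 81.55 m/s, rpm = 12957 → n = rpm/60 = 215.950000 rev/s
target J* = 1.152; solve J* = V/(n·D) for n: n = V/(J*·D) = 81.55/(1.152 × 2.167) = 32.667250 rev/s
rpm = 60·n = 1960.034995

rpm = 1960.03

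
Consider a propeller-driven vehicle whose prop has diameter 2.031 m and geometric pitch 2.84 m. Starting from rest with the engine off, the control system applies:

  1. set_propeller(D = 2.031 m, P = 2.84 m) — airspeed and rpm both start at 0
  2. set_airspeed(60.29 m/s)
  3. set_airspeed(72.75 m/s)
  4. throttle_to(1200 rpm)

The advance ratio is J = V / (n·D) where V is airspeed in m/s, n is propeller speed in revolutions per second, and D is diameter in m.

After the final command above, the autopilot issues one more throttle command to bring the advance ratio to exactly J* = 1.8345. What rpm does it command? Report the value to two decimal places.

rpm = 1171.54

set_propeller: D = 2.031 m, P = 2.84 m (p = P/D = 1.398326); state ← (V=0, rpm=0)
set_airspeed(60.29): V ← 60.29 m/s
set_airspeed(72.75): V ← 72.75 m/s
throttle_to(1200): rpm ← 1200
final state: V = 72.75 m/s, rpm = 1200 → n = rpm/60 = 20.000000 rev/s
target J* = 1.8345; solve J* = V/(n·D) for n: n = V/(J*·D) = 72.75/(1.8345 × 2.031) = 19.525644 rev/s
rpm = 60·n = 1171.538617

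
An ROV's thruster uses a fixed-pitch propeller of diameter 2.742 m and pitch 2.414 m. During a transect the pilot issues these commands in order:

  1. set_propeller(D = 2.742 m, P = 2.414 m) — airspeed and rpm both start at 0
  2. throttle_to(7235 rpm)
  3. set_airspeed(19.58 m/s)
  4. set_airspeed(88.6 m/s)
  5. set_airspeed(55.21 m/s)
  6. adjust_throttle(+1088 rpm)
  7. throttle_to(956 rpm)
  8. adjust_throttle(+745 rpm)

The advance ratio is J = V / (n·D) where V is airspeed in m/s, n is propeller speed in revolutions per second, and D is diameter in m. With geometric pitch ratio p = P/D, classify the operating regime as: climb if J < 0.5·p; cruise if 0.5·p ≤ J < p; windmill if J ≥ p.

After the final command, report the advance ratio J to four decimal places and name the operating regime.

J = 0.7102, regime = cruise

set_propeller: D = 2.742 m, P = 2.414 m (p = P/D = 0.880379); state ← (V=0, rpm=0)
throttle_to(7235): rpm ← 7235
set_airspeed(19.58): V ← 19.58 m/s
set_airspeed(88.6): V ← 88.6 m/s
set_airspeed(55.21): V ← 55.21 m/s
adjust_throttle(+1088): rpm ← 7235 +1088 = 8323
throttle_to(956): rpm ← 956
adjust_throttle(+745): rpm ← 956 +745 = 1701
final state: V = 55.21 m/s, rpm = 1701 → n = rpm/60 = 28.350000 rev/s
J = V / (n·D) = 55.21 / (28.350000 × 2.742) = 0.710227
regime bands: climb J<0.4402 | cruise [0.4402, 0.8804) | windmill J≥0.8804
J = 0.7102 → cruise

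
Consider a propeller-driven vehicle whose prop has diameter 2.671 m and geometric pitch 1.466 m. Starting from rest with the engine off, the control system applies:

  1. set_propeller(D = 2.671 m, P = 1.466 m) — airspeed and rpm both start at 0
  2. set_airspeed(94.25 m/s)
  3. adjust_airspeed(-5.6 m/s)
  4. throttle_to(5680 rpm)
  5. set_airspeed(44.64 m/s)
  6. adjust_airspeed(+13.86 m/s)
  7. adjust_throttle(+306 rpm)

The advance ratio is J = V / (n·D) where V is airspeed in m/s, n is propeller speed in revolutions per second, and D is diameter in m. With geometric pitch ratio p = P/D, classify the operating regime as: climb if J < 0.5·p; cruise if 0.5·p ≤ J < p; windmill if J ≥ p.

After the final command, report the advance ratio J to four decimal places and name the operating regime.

set_propeller: D = 2.671 m, P = 1.466 m (p = P/D = 0.548858); state ← (V=0, rpm=0)
set_airspeed(94.25): V ← 94.25 m/s
adjust_airspeed(-5.6): V ← 94.25 -5.6 = 88.65 m/s
throttle_to(5680): rpm ← 5680
set_airspeed(44.64): V ← 44.64 m/s
adjust_airspeed(+13.86): V ← 44.64 +13.86 = 58.5 m/s
adjust_throttle(+306): rpm ← 5680 +306 = 5986
final state: V = 58.5 m/s, rpm = 5986 → n = rpm/60 = 99.766667 rev/s
J = V / (n·D) = 58.5 / (99.766667 × 2.671) = 0.219531
regime bands: climb J<0.2744 | cruise [0.2744, 0.5489) | windmill J≥0.5489
J = 0.2195 → climb

J = 0.2195, regime = climb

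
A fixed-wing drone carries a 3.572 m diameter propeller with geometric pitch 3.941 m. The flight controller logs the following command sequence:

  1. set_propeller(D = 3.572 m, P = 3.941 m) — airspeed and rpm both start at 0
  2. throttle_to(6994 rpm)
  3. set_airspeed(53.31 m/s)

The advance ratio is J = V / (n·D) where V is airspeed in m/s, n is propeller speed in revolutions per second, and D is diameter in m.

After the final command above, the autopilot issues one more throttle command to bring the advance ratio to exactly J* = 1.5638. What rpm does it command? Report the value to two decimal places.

set_propeller: D = 3.572 m, P = 3.941 m (p = P/D = 1.103303); state ← (V=0, rpm=0)
throttle_to(6994): rpm ← 6994
set_airspeed(53.31): V ← 53.31 m/s
final state: V = 53.31 m/s, rpm = 6994 → n = rpm/60 = 116.566667 rev/s
target J* = 1.5638; solve J* = V/(n·D) for n: n = V/(J*·D) = 53.31/(1.5638 × 3.572) = 9.543683 rev/s
rpm = 60·n = 572.621004

rpm = 572.62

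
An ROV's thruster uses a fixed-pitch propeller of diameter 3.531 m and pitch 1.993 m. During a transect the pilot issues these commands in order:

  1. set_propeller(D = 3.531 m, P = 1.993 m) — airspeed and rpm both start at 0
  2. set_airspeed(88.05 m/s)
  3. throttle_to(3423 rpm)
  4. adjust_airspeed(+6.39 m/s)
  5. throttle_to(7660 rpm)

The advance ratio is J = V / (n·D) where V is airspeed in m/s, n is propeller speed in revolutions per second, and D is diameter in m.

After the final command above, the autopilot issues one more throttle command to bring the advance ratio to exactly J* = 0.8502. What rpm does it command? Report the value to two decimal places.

set_propeller: D = 3.531 m, P = 1.993 m (p = P/D = 0.564429); state ← (V=0, rpm=0)
set_airspeed(88.05): V ← 88.05 m/s
throttle_to(3423): rpm ← 3423
adjust_airspeed(+6.39): V ← 88.05 +6.39 = 94.44 m/s
throttle_to(7660): rpm ← 7660
final state: V = 94.44 m/s, rpm = 7660 → n = rpm/60 = 127.666667 rev/s
target J* = 0.8502; solve J* = V/(n·D) for n: n = V/(J*·D) = 94.44/(0.8502 × 3.531) = 31.458438 rev/s
rpm = 60·n = 1887.506303

rpm = 1887.51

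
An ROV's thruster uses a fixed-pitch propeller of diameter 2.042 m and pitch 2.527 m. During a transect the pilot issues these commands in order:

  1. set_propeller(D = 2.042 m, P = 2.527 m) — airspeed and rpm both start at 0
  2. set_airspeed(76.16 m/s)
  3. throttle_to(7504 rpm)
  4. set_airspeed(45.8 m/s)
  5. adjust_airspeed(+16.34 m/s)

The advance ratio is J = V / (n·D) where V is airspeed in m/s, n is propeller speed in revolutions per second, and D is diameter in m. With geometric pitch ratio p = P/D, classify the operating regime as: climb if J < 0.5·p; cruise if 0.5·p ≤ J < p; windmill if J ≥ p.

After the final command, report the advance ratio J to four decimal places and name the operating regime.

J = 0.2433, regime = climb

set_propeller: D = 2.042 m, P = 2.527 m (p = P/D = 1.237512); state ← (V=0, rpm=0)
set_airspeed(76.16): V ← 76.16 m/s
throttle_to(7504): rpm ← 7504
set_airspeed(45.8): V ← 45.8 m/s
adjust_airspeed(+16.34): V ← 45.8 +16.34 = 62.14 m/s
final state: V = 62.14 m/s, rpm = 7504 → n = rpm/60 = 125.066667 rev/s
J = V / (n·D) = 62.14 / (125.066667 × 2.042) = 0.243318
regime bands: climb J<0.6188 | cruise [0.6188, 1.2375) | windmill J≥1.2375
J = 0.2433 → climb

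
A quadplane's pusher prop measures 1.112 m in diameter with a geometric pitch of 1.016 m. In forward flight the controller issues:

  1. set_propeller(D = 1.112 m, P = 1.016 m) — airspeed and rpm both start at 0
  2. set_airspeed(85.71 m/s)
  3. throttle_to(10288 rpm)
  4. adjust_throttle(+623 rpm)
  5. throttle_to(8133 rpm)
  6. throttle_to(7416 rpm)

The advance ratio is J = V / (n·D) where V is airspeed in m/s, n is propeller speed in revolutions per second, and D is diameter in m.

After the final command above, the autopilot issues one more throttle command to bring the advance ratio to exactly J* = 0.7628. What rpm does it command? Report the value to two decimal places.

set_propeller: D = 1.112 m, P = 1.016 m (p = P/D = 0.913669); state ← (V=0, rpm=0)
set_airspeed(85.71): V ← 85.71 m/s
throttle_to(10288): rpm ← 10288
adjust_throttle(+623): rpm ← 10288 +623 = 10911
throttle_to(8133): rpm ← 8133
throttle_to(7416): rpm ← 7416
final state: V = 85.71 m/s, rpm = 7416 → n = rpm/60 = 123.600000 rev/s
target J* = 0.7628; solve J* = V/(n·D) for n: n = V/(J*·D) = 85.71/(0.7628 × 1.112) = 101.045278 rev/s
rpm = 60·n = 6062.716686

rpm = 6062.72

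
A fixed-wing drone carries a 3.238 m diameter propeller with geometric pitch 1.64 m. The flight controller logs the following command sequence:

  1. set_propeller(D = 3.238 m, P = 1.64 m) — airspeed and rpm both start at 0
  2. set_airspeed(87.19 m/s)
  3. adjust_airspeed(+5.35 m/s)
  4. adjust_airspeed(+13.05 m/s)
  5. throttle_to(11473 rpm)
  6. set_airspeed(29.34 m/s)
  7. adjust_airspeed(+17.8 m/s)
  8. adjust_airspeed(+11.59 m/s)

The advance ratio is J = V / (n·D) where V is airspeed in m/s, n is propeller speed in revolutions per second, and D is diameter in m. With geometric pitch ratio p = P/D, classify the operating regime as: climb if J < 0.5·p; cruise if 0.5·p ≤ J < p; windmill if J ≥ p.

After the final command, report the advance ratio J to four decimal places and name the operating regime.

set_propeller: D = 3.238 m, P = 1.64 m (p = P/D = 0.506485); state ← (V=0, rpm=0)
set_airspeed(87.19): V ← 87.19 m/s
adjust_airspeed(+5.35): V ← 87.19 +5.35 = 92.54 m/s
adjust_airspeed(+13.05): V ← 92.54 +13.05 = 105.59 m/s
throttle_to(11473): rpm ← 11473
set_airspeed(29.34): V ← 29.34 m/s
adjust_airspeed(+17.8): V ← 29.34 +17.8 = 47.14 m/s
adjust_airspeed(+11.59): V ← 47.14 +11.59 = 58.73 m/s
final state: V = 58.73 m/s, rpm = 11473 → n = rpm/60 = 191.216667 rev/s
J = V / (n·D) = 58.73 / (191.216667 × 3.238) = 0.094854
regime bands: climb J<0.2532 | cruise [0.2532, 0.5065) | windmill J≥0.5065
J = 0.0949 → climb

J = 0.0949, regime = climb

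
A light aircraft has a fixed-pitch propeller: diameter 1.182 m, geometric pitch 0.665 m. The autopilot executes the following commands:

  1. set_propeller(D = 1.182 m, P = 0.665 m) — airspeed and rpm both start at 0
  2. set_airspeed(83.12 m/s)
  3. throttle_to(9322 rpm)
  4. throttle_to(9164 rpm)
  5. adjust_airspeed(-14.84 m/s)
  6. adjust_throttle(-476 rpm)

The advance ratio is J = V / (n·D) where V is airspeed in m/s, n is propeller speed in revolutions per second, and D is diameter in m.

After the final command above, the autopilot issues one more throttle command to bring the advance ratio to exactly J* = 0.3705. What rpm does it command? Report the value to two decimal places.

set_propeller: D = 1.182 m, P = 0.665 m (p = P/D = 0.562606); state ← (V=0, rpm=0)
set_airspeed(83.12): V ← 83.12 m/s
throttle_to(9322): rpm ← 9322
throttle_to(9164): rpm ← 9164
adjust_airspeed(-14.84): V ← 83.12 -14.84 = 68.28 m/s
adjust_throttle(-476): rpm ← 9164 -476 = 8688
final state: V = 68.28 m/s, rpm = 8688 → n = rpm/60 = 144.800000 rev/s
target J* = 0.3705; solve J* = V/(n·D) for n: n = V/(J*·D) = 68.28/(0.3705 × 1.182) = 155.914973 rev/s
rpm = 60·n = 9354.898374

rpm = 9354.90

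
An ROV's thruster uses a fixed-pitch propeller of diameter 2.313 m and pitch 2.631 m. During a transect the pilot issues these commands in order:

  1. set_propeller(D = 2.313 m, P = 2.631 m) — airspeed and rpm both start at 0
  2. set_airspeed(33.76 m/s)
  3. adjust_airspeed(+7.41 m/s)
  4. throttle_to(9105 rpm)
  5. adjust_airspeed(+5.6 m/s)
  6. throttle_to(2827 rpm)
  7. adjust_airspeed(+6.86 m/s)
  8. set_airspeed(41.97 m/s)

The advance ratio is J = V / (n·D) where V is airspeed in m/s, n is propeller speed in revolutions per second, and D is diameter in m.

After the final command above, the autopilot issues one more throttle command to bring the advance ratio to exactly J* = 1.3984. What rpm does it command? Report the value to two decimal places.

rpm = 778.54

set_propeller: D = 2.313 m, P = 2.631 m (p = P/D = 1.137484); state ← (V=0, rpm=0)
set_airspeed(33.76): V ← 33.76 m/s
adjust_airspeed(+7.41): V ← 33.76 +7.41 = 41.17 m/s
throttle_to(9105): rpm ← 9105
adjust_airspeed(+5.6): V ← 41.17 +5.6 = 46.77 m/s
throttle_to(2827): rpm ← 2827
adjust_airspeed(+6.86): V ← 46.77 +6.86 = 53.63 m/s
set_airspeed(41.97): V ← 41.97 m/s
final state: V = 41.97 m/s, rpm = 2827 → n = rpm/60 = 47.116667 rev/s
target J* = 1.3984; solve J* = V/(n·D) for n: n = V/(J*·D) = 41.97/(1.3984 × 2.313) = 12.975734 rev/s
rpm = 60·n = 778.544017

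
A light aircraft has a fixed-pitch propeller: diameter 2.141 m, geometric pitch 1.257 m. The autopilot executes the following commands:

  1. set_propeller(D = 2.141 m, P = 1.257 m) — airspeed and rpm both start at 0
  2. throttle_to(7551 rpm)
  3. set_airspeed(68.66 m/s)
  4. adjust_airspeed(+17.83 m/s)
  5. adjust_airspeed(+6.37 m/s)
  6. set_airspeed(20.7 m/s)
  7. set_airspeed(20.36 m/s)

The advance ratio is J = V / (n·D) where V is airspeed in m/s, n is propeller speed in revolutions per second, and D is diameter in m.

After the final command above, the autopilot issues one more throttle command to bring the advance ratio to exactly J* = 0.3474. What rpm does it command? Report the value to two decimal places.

rpm = 1642.41

set_propeller: D = 2.141 m, P = 1.257 m (p = P/D = 0.587109); state ← (V=0, rpm=0)
throttle_to(7551): rpm ← 7551
set_airspeed(68.66): V ← 68.66 m/s
adjust_airspeed(+17.83): V ← 68.66 +17.83 = 86.49 m/s
adjust_airspeed(+6.37): V ← 86.49 +6.37 = 92.86 m/s
set_airspeed(20.7): V ← 20.7 m/s
set_airspeed(20.36): V ← 20.36 m/s
final state: V = 20.36 m/s, rpm = 7551 → n = rpm/60 = 125.850000 rev/s
target J* = 0.3474; solve J* = V/(n·D) for n: n = V/(J*·D) = 20.36/(0.3474 × 2.141) = 27.373561 rev/s
rpm = 60·n = 1642.413638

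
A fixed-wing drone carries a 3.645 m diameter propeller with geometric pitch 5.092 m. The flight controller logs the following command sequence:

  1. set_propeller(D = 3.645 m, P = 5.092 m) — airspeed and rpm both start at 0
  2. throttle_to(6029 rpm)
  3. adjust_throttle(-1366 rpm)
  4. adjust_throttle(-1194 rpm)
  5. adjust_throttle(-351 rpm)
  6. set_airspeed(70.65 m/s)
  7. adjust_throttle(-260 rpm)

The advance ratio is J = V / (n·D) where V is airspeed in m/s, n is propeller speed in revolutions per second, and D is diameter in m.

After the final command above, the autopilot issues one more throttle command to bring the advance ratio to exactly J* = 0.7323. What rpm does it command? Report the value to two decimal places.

rpm = 1588.10

set_propeller: D = 3.645 m, P = 5.092 m (p = P/D = 1.396982); state ← (V=0, rpm=0)
throttle_to(6029): rpm ← 6029
adjust_throttle(-1366): rpm ← 6029 -1366 = 4663
adjust_throttle(-1194): rpm ← 4663 -1194 = 3469
adjust_throttle(-351): rpm ← 3469 -351 = 3118
set_airspeed(70.65): V ← 70.65 m/s
adjust_throttle(-260): rpm ← 3118 -260 = 2858
final state: V = 70.65 m/s, rpm = 2858 → n = rpm/60 = 47.633333 rev/s
target J* = 0.7323; solve J* = V/(n·D) for n: n = V/(J*·D) = 70.65/(0.7323 × 3.645) = 26.468273 rev/s
rpm = 60·n = 1588.096358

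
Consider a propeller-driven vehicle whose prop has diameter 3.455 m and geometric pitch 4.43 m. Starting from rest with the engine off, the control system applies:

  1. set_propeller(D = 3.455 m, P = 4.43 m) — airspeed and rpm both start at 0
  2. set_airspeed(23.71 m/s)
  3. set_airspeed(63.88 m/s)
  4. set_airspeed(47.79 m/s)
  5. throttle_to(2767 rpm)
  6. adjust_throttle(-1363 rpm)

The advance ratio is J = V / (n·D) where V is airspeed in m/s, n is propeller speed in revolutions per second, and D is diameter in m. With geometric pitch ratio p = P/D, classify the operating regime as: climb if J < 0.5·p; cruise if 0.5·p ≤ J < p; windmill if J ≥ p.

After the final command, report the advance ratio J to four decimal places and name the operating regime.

J = 0.5911, regime = climb

set_propeller: D = 3.455 m, P = 4.43 m (p = P/D = 1.282200); state ← (V=0, rpm=0)
set_airspeed(23.71): V ← 23.71 m/s
set_airspeed(63.88): V ← 63.88 m/s
set_airspeed(47.79): V ← 47.79 m/s
throttle_to(2767): rpm ← 2767
adjust_throttle(-1363): rpm ← 2767 -1363 = 1404
final state: V = 47.79 m/s, rpm = 1404 → n = rpm/60 = 23.400000 rev/s
J = V / (n·D) = 47.79 / (23.400000 × 3.455) = 0.591117
regime bands: climb J<0.6411 | cruise [0.6411, 1.2822) | windmill J≥1.2822
J = 0.5911 → climb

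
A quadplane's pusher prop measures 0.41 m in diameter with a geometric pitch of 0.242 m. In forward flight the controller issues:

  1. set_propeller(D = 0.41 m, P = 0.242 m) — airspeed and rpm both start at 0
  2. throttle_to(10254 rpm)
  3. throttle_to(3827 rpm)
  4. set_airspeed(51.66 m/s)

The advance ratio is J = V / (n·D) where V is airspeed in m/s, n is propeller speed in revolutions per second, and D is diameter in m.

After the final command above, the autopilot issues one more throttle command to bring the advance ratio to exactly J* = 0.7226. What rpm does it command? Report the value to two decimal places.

rpm = 10462.22

set_propeller: D = 0.41 m, P = 0.242 m (p = P/D = 0.590244); state ← (V=0, rpm=0)
throttle_to(10254): rpm ← 10254
throttle_to(3827): rpm ← 3827
set_airspeed(51.66): V ← 51.66 m/s
final state: V = 51.66 m/s, rpm = 3827 → n = rpm/60 = 63.783333 rev/s
target J* = 0.7226; solve J* = V/(n·D) for n: n = V/(J*·D) = 51.66/(0.7226 × 0.41) = 174.370329 rev/s
rpm = 60·n = 10462.219762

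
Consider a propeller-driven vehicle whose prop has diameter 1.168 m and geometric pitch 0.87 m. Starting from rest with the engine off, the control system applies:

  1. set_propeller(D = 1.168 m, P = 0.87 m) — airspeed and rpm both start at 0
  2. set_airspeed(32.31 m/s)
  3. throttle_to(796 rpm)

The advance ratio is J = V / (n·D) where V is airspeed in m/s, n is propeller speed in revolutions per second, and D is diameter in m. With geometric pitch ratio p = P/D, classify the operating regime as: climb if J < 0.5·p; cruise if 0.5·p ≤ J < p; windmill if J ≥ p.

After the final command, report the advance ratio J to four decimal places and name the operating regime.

set_propeller: D = 1.168 m, P = 0.87 m (p = P/D = 0.744863); state ← (V=0, rpm=0)
set_airspeed(32.31): V ← 32.31 m/s
throttle_to(796): rpm ← 796
final state: V = 32.31 m/s, rpm = 796 → n = rpm/60 = 13.266667 rev/s
J = V / (n·D) = 32.31 / (13.266667 × 1.168) = 2.085126
regime bands: climb J<0.3724 | cruise [0.3724, 0.7449) | windmill J≥0.7449
J = 2.0851 → windmill

J = 2.0851, regime = windmill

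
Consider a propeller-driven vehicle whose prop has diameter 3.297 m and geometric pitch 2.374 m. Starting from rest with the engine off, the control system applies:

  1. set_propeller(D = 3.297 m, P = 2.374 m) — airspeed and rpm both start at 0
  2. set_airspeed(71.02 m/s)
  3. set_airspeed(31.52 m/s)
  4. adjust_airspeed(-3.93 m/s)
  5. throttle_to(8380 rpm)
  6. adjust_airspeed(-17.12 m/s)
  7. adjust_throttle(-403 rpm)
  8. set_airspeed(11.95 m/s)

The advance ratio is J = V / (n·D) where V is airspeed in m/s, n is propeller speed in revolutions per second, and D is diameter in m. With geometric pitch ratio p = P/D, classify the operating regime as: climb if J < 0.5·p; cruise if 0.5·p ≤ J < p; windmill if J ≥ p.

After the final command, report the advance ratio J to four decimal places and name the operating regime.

J = 0.0273, regime = climb

set_propeller: D = 3.297 m, P = 2.374 m (p = P/D = 0.720049); state ← (V=0, rpm=0)
set_airspeed(71.02): V ← 71.02 m/s
set_airspeed(31.52): V ← 31.52 m/s
adjust_airspeed(-3.93): V ← 31.52 -3.93 = 27.59 m/s
throttle_to(8380): rpm ← 8380
adjust_airspeed(-17.12): V ← 27.59 -17.12 = 10.47 m/s
adjust_throttle(-403): rpm ← 8380 -403 = 7977
set_airspeed(11.95): V ← 11.95 m/s
final state: V = 11.95 m/s, rpm = 7977 → n = rpm/60 = 132.950000 rev/s
J = V / (n·D) = 11.95 / (132.950000 × 3.297) = 0.027262
regime bands: climb J<0.3600 | cruise [0.3600, 0.7200) | windmill J≥0.7200
J = 0.0273 → climb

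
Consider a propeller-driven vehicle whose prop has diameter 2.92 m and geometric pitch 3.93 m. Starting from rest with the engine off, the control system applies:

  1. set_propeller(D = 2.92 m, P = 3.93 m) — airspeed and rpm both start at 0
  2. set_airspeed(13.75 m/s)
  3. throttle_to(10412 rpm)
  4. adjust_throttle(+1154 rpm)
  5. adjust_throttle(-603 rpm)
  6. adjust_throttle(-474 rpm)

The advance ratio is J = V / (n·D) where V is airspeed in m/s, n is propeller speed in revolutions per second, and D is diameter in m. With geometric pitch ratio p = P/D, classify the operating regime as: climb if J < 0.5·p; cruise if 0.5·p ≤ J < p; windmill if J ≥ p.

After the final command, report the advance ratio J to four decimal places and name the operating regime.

J = 0.0269, regime = climb

set_propeller: D = 2.92 m, P = 3.93 m (p = P/D = 1.345890); state ← (V=0, rpm=0)
set_airspeed(13.75): V ← 13.75 m/s
throttle_to(10412): rpm ← 10412
adjust_throttle(+1154): rpm ← 10412 +1154 = 11566
adjust_throttle(-603): rpm ← 11566 -603 = 10963
adjust_throttle(-474): rpm ← 10963 -474 = 10489
final state: V = 13.75 m/s, rpm = 10489 → n = rpm/60 = 174.816667 rev/s
J = V / (n·D) = 13.75 / (174.816667 × 2.92) = 0.026936
regime bands: climb J<0.6729 | cruise [0.6729, 1.3459) | windmill J≥1.3459
J = 0.0269 → climb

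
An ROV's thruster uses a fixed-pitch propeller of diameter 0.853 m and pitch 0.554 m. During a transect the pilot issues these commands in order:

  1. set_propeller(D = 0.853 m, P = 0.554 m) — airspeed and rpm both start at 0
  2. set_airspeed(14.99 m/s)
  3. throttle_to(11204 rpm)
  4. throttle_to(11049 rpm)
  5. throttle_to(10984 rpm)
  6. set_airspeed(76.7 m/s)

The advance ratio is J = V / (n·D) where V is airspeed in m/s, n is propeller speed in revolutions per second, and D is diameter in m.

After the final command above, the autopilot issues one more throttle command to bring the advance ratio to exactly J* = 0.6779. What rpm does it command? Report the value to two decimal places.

set_propeller: D = 0.853 m, P = 0.554 m (p = P/D = 0.649472); state ← (V=0, rpm=0)
set_airspeed(14.99): V ← 14.99 m/s
throttle_to(11204): rpm ← 11204
throttle_to(11049): rpm ← 11049
throttle_to(10984): rpm ← 10984
set_airspeed(76.7): V ← 76.7 m/s
final state: V = 76.7 m/s, rpm = 10984 → n = rpm/60 = 183.066667 rev/s
target J* = 0.6779; solve J* = V/(n·D) for n: n = V/(J*·D) = 76.7/(0.6779 × 0.853) = 132.641889 rev/s
rpm = 60·n = 7958.513352

rpm = 7958.51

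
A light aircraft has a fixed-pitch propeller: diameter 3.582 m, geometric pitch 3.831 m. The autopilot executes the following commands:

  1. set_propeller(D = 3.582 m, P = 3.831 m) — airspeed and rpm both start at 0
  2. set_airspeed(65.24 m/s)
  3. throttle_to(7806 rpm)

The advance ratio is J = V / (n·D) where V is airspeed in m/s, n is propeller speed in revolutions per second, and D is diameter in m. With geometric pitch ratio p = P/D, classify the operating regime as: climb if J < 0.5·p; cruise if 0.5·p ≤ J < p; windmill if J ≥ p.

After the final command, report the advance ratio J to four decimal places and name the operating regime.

set_propeller: D = 3.582 m, P = 3.831 m (p = P/D = 1.069514); state ← (V=0, rpm=0)
set_airspeed(65.24): V ← 65.24 m/s
throttle_to(7806): rpm ← 7806
final state: V = 65.24 m/s, rpm = 7806 → n = rpm/60 = 130.100000 rev/s
J = V / (n·D) = 65.24 / (130.100000 × 3.582) = 0.139995
regime bands: climb J<0.5348 | cruise [0.5348, 1.0695) | windmill J≥1.0695
J = 0.1400 → climb

J = 0.1400, regime = climb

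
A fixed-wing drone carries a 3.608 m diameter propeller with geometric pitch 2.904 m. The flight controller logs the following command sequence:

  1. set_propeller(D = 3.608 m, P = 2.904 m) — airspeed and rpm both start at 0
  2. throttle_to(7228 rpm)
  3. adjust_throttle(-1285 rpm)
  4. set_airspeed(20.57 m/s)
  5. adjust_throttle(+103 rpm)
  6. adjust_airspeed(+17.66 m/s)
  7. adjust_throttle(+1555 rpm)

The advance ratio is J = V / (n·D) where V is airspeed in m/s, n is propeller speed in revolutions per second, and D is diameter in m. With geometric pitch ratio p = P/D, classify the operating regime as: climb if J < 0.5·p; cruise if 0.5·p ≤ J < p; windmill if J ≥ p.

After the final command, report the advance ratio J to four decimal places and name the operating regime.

J = 0.0836, regime = climb

set_propeller: D = 3.608 m, P = 2.904 m (p = P/D = 0.804878); state ← (V=0, rpm=0)
throttle_to(7228): rpm ← 7228
adjust_throttle(-1285): rpm ← 7228 -1285 = 5943
set_airspeed(20.57): V ← 20.57 m/s
adjust_throttle(+103): rpm ← 5943 +103 = 6046
adjust_airspeed(+17.66): V ← 20.57 +17.66 = 38.23 m/s
adjust_throttle(+1555): rpm ← 6046 +1555 = 7601
final state: V = 38.23 m/s, rpm = 7601 → n = rpm/60 = 126.683333 rev/s
J = V / (n·D) = 38.23 / (126.683333 × 3.608) = 0.083641
regime bands: climb J<0.4024 | cruise [0.4024, 0.8049) | windmill J≥0.8049
J = 0.0836 → climb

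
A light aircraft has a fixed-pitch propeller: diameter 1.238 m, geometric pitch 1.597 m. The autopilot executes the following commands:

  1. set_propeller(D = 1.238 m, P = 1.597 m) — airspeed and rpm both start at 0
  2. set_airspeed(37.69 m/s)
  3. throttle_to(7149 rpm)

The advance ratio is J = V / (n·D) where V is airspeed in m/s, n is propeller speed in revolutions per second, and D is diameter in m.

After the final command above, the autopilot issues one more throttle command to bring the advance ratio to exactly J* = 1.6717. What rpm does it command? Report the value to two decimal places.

set_propeller: D = 1.238 m, P = 1.597 m (p = P/D = 1.289984); state ← (V=0, rpm=0)
set_airspeed(37.69): V ← 37.69 m/s
throttle_to(7149): rpm ← 7149
final state: V = 37.69 m/s, rpm = 7149 → n = rpm/60 = 119.150000 rev/s
target J* = 1.6717; solve J* = V/(n·D) for n: n = V/(J*·D) = 37.69/(1.6717 × 1.238) = 18.211560 rev/s
rpm = 60·n = 1092.693603

rpm = 1092.69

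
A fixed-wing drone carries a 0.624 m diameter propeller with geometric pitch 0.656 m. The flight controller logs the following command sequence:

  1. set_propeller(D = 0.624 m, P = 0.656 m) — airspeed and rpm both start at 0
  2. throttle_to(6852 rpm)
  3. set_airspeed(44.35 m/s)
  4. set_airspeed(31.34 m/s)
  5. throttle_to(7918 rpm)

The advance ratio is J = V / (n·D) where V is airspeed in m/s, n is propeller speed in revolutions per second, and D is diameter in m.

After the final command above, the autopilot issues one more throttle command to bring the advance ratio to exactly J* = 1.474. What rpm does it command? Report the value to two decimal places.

rpm = 2044.41

set_propeller: D = 0.624 m, P = 0.656 m (p = P/D = 1.051282); state ← (V=0, rpm=0)
throttle_to(6852): rpm ← 6852
set_airspeed(44.35): V ← 44.35 m/s
set_airspeed(31.34): V ← 31.34 m/s
throttle_to(7918): rpm ← 7918
final state: V = 31.34 m/s, rpm = 7918 → n = rpm/60 = 131.966667 rev/s
target J* = 1.474; solve J* = V/(n·D) for n: n = V/(J*·D) = 31.34/(1.474 × 0.624) = 34.073514 rev/s
rpm = 60·n = 2044.410813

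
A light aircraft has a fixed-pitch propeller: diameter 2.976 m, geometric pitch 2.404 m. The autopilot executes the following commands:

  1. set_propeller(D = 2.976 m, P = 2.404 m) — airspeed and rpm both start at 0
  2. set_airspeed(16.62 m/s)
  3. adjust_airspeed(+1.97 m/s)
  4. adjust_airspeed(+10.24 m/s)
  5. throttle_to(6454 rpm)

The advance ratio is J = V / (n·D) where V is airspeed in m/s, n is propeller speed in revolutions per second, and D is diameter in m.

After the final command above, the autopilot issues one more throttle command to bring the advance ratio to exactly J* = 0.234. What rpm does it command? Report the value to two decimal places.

rpm = 2483.97

set_propeller: D = 2.976 m, P = 2.404 m (p = P/D = 0.807796); state ← (V=0, rpm=0)
set_airspeed(16.62): V ← 16.62 m/s
adjust_airspeed(+1.97): V ← 16.62 +1.97 = 18.59 m/s
adjust_airspeed(+10.24): V ← 18.59 +10.24 = 28.83 m/s
throttle_to(6454): rpm ← 6454
final state: V = 28.83 m/s, rpm = 6454 → n = rpm/60 = 107.566667 rev/s
target J* = 0.234; solve J* = V/(n·D) for n: n = V/(J*·D) = 28.83/(0.234 × 2.976) = 41.399573 rev/s
rpm = 60·n = 2483.974359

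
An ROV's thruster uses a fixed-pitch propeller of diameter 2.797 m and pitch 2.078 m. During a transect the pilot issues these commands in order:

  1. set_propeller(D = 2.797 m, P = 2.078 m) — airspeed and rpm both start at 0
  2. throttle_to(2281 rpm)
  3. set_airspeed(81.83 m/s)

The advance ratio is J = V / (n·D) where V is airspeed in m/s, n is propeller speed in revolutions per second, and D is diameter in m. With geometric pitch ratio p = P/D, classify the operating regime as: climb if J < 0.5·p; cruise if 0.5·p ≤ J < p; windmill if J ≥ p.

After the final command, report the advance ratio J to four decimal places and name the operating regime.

set_propeller: D = 2.797 m, P = 2.078 m (p = P/D = 0.742939); state ← (V=0, rpm=0)
throttle_to(2281): rpm ← 2281
set_airspeed(81.83): V ← 81.83 m/s
final state: V = 81.83 m/s, rpm = 2281 → n = rpm/60 = 38.016667 rev/s
J = V / (n·D) = 81.83 / (38.016667 × 2.797) = 0.769566
regime bands: climb J<0.3715 | cruise [0.3715, 0.7429) | windmill J≥0.7429
J = 0.7696 → windmill

J = 0.7696, regime = windmill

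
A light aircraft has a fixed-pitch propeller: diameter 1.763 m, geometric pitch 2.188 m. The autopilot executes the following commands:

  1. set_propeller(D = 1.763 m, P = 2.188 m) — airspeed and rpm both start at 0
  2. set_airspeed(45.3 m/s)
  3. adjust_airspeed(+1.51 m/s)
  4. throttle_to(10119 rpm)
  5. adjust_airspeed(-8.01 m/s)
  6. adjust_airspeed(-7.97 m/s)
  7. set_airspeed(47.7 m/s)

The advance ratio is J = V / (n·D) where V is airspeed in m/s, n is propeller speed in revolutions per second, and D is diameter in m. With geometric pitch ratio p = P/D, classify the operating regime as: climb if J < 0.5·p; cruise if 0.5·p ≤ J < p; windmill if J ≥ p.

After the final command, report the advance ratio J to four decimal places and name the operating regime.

set_propeller: D = 1.763 m, P = 2.188 m (p = P/D = 1.241066); state ← (V=0, rpm=0)
set_airspeed(45.3): V ← 45.3 m/s
adjust_airspeed(+1.51): V ← 45.3 +1.51 = 46.81 m/s
throttle_to(10119): rpm ← 10119
adjust_airspeed(-8.01): V ← 46.81 -8.01 = 38.8 m/s
adjust_airspeed(-7.97): V ← 38.8 -7.97 = 30.83 m/s
set_airspeed(47.7): V ← 47.7 m/s
final state: V = 47.7 m/s, rpm = 10119 → n = rpm/60 = 168.650000 rev/s
J = V / (n·D) = 47.7 / (168.650000 × 1.763) = 0.160428
regime bands: climb J<0.6205 | cruise [0.6205, 1.2411) | windmill J≥1.2411
J = 0.1604 → climb

J = 0.1604, regime = climb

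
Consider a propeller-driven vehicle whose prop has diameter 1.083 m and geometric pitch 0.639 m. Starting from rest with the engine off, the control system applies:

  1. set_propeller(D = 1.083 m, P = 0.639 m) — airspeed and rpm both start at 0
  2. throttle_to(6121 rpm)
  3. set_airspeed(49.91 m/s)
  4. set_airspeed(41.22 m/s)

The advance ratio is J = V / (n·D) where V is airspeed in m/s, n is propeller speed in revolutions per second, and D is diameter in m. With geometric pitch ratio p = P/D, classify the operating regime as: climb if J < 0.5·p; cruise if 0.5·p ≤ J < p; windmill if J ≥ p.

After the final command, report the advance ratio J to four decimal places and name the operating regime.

J = 0.3731, regime = cruise

set_propeller: D = 1.083 m, P = 0.639 m (p = P/D = 0.590028); state ← (V=0, rpm=0)
throttle_to(6121): rpm ← 6121
set_airspeed(49.91): V ← 49.91 m/s
set_airspeed(41.22): V ← 41.22 m/s
final state: V = 41.22 m/s, rpm = 6121 → n = rpm/60 = 102.016667 rev/s
J = V / (n·D) = 41.22 / (102.016667 × 1.083) = 0.373086
regime bands: climb J<0.2950 | cruise [0.2950, 0.5900) | windmill J≥0.5900
J = 0.3731 → cruise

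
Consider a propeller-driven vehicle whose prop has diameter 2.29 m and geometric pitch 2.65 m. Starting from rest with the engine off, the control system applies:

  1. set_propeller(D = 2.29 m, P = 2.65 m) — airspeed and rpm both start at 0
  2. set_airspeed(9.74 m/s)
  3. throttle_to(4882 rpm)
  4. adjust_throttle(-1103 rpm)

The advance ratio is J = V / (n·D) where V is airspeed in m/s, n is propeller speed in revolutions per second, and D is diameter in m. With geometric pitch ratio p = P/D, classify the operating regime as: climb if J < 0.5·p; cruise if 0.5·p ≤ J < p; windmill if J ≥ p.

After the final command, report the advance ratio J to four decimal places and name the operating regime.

set_propeller: D = 2.29 m, P = 2.65 m (p = P/D = 1.157205); state ← (V=0, rpm=0)
set_airspeed(9.74): V ← 9.74 m/s
throttle_to(4882): rpm ← 4882
adjust_throttle(-1103): rpm ← 4882 -1103 = 3779
final state: V = 9.74 m/s, rpm = 3779 → n = rpm/60 = 62.983333 rev/s
J = V / (n·D) = 9.74 / (62.983333 × 2.29) = 0.067530
regime bands: climb J<0.5786 | cruise [0.5786, 1.1572) | windmill J≥1.1572
J = 0.0675 → climb

J = 0.0675, regime = climb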